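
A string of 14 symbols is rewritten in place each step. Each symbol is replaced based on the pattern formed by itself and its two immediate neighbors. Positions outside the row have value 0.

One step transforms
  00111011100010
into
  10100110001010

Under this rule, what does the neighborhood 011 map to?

1

At position 2 the neighborhood is 011; the next row has 1 there.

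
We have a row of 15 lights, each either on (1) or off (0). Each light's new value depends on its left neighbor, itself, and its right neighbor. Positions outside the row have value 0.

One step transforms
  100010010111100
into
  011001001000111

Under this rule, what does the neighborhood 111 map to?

0

At position 10 the neighborhood is 111; the next row has 0 there.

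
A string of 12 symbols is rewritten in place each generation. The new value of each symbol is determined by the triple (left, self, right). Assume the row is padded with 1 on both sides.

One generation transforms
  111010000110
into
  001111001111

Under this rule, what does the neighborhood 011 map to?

1

At position 9 the neighborhood is 011; the next row has 1 there.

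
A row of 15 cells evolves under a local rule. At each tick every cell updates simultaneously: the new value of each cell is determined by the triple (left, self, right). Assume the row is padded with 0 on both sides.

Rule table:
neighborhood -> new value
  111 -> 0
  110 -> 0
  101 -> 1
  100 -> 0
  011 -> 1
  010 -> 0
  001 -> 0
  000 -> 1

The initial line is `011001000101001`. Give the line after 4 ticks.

101001010001001

tick 1: 010000010010000
tick 2: 000111000000111
tick 3: 110100011110100
tick 4: 101001010001001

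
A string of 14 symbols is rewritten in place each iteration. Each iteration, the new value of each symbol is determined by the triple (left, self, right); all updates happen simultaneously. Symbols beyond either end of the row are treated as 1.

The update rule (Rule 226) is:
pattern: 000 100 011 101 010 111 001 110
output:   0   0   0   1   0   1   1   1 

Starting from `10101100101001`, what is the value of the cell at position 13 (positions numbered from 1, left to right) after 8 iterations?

11010101010010
11101010100101
11110101001010
11111010010101
11111100101010
11111101010101
11111110101010
11111111010101
position 13 holds 0

0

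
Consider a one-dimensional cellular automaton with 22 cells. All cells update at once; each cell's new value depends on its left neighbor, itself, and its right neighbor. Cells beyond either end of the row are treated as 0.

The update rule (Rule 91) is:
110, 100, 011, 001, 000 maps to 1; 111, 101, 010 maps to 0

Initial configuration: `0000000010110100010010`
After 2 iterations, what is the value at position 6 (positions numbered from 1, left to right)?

1111111100110011101101
1000000111111110101100
position 6 holds 0

0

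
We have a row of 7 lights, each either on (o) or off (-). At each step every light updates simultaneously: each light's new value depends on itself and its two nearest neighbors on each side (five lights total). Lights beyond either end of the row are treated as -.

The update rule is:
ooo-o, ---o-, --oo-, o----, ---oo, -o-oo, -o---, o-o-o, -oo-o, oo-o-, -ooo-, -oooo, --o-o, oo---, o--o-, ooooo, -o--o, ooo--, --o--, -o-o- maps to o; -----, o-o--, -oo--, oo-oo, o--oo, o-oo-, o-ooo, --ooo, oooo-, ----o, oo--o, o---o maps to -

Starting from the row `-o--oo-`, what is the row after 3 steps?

o-oo-oo

ooo-o-o
-ooooo-
o-oo-oo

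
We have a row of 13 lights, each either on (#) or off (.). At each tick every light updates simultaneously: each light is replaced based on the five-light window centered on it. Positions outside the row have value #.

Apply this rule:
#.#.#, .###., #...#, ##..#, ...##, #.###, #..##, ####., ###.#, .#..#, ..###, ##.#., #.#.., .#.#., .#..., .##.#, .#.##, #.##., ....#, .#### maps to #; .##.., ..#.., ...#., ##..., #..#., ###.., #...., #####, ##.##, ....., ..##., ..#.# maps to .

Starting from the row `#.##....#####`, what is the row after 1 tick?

#.#...####...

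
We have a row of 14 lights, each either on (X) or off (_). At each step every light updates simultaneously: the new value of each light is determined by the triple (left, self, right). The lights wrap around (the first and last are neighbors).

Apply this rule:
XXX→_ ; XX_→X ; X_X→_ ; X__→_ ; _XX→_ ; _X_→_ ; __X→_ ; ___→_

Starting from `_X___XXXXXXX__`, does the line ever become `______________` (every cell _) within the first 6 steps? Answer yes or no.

___________X__
______________
all cells are _ at step 2

yes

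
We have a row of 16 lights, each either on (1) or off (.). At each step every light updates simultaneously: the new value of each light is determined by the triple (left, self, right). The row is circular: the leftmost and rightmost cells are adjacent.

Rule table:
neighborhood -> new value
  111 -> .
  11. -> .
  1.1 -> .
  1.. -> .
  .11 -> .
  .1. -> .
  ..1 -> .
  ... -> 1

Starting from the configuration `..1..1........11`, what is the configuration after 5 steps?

.......111111...

.......111111...
111111........11
.......111111...  (repeats step 1; period 2)
step 5: .......111111...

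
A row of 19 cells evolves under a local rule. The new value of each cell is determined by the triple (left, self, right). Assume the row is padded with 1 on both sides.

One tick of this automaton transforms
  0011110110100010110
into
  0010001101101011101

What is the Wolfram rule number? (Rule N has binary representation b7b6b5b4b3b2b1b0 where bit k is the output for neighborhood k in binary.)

45

position 3: 111 → 0  (bit 7 = 0)
position 5: 110 → 0  (bit 6 = 0)
position 6: 101 → 1  (bit 5 = 1)
position 0: 100 → 0  (bit 4 = 0)
position 2: 011 → 1  (bit 3 = 1)
position 10: 010 → 1  (bit 2 = 1)
position 1: 001 → 0  (bit 1 = 0)
position 12: 000 → 1  (bit 0 = 1)
bits b7..b0 = 00101101 = 45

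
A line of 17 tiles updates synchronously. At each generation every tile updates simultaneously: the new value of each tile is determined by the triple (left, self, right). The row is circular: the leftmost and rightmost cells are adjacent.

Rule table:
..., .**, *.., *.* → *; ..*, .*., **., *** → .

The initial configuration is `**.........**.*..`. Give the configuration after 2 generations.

*.********.*.*.*.
.**.......*.*.*.*

.**.......*.*.*.*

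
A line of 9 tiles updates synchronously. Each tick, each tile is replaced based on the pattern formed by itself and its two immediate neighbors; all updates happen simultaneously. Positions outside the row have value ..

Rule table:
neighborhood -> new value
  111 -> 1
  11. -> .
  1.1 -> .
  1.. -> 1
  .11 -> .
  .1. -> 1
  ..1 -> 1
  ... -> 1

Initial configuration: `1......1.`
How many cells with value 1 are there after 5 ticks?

7

111111111
.1111111.
1.11111.1
1..111..1
111.1.111
count of 1: 7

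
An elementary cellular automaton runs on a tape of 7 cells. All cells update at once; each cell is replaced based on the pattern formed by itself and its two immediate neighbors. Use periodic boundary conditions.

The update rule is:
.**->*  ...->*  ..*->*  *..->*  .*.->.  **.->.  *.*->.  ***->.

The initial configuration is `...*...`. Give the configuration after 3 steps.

****.**

***.***
....*..
****.**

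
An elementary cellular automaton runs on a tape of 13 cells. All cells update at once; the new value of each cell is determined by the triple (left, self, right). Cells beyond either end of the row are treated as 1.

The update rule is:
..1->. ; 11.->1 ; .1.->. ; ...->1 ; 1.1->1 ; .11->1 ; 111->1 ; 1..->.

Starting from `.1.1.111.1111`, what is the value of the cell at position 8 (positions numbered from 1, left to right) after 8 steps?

1

1.1.111111111
11.1111111111
1111111111111
1111111111111  (fixed point — unchanged through step 8)
position 8 holds 1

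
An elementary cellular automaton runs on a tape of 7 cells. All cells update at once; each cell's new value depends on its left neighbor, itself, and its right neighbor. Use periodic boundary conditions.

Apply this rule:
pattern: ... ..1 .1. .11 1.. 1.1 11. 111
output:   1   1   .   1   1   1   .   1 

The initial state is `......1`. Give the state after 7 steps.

.111111

step 1: 111111.
step 2: 11111.1
step 3: 1111.11
step 4: 111.111
step 5: 11.1111
step 6: 1.11111
step 7: .111111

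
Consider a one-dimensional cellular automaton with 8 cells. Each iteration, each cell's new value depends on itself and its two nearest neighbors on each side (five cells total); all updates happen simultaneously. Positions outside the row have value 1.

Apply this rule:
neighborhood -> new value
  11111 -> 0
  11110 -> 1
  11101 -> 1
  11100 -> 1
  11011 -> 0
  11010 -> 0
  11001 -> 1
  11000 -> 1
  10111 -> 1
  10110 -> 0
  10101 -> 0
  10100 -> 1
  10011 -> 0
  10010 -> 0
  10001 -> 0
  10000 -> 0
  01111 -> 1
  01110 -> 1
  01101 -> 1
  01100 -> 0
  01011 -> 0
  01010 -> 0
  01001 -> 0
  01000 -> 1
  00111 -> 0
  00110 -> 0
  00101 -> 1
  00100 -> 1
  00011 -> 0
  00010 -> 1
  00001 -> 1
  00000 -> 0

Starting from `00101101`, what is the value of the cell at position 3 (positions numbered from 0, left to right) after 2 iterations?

10100101
10100101
position 3 holds 0

0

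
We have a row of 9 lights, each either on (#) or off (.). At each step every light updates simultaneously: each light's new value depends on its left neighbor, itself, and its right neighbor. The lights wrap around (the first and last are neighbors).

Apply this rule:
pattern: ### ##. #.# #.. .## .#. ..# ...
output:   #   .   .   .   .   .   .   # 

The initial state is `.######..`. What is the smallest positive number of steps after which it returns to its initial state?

..####..#
...##....
##....###
#..##..##
........#
.######..

6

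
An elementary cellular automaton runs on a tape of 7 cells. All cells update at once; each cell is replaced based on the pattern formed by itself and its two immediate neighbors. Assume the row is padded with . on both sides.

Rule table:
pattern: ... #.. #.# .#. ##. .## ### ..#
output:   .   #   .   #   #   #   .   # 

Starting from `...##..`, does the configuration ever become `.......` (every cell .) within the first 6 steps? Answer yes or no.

step 1: ..####.
step 2: .##..##
step 3: #######
step 4: #.....#
step 5: ##...##
step 6: ###.###
step 6 is ###.###, still not uniform .

no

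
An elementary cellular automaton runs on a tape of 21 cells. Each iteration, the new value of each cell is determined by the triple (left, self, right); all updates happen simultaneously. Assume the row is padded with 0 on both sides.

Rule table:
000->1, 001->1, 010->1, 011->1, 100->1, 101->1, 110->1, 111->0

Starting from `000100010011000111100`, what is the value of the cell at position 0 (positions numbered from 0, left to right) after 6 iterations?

111111111111111100111
100000000000000111101
111111111111111100111  (repeats iteration 1; period 2)
iteration 6: 100000000000000111101
position 0 holds 1

1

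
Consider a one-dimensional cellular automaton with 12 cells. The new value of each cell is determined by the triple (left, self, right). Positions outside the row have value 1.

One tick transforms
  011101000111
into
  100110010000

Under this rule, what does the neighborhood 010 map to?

At position 5 the neighborhood is 010; the next row has 0 there.

0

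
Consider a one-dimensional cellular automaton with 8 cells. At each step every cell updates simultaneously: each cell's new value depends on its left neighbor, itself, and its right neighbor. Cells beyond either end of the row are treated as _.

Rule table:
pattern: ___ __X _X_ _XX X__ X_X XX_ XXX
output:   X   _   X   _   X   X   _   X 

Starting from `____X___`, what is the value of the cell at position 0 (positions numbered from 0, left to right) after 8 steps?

_

XXX_XXXX
_X_X_XX_
_XXXX__X
__XX_X_X
X___XXXX
XXX__XX_
_X_X___X
_XXXXX_X
position 0 holds _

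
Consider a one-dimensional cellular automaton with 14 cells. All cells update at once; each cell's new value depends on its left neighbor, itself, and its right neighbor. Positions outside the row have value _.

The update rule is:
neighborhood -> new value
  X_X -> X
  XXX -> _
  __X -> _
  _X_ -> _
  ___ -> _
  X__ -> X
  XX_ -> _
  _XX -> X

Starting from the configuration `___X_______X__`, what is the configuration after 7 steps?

____X_______X_
_____X_______X
______X_______
_______X______
________X_____
_________X____
__________X___

__________X___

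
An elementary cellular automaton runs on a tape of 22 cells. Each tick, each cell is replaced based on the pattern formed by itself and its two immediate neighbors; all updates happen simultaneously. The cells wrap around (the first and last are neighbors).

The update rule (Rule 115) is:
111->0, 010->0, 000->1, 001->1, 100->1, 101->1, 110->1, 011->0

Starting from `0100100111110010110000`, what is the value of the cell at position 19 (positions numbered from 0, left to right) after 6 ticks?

tick 1: 1011011000011101011111
tick 2: 1101101111100110100000
tick 3: 0110110000111011011111
tick 4: 1011011111001101100001
tick 5: 1101100001110110111110
tick 6: 0110111110011011000011
position 19 holds 0

0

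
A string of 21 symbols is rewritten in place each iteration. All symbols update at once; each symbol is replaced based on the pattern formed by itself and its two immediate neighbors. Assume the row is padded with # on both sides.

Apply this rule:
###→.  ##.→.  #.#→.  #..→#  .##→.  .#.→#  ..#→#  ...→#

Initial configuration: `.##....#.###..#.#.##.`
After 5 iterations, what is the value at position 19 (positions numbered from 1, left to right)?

...#####....###.#....
###.....####....#####
...#####....####.....
###.....####....#####  (repeats iteration 2; period 2)
iteration 5: ...#####....####.....
position 19 holds .

.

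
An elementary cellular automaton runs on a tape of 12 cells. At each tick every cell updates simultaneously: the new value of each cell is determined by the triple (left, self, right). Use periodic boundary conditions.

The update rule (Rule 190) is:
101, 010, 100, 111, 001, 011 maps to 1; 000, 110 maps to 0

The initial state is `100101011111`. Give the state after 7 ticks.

111111011111

011111111111
111111111110
111111111101
111111111011
111111110111
111111101111
111111011111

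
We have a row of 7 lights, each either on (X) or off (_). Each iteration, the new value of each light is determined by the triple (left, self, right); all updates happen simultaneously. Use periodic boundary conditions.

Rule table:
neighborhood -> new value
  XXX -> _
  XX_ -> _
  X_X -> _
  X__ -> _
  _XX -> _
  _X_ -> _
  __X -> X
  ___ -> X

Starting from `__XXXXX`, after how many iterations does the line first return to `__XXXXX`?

14

_X_____
X__XXXX
__X____
XX__XXX
___X___
XXX__XX
____X__
XXXX__X
_____X_
XXXXX__
______X
_XXXXX_
X______
__XXXXX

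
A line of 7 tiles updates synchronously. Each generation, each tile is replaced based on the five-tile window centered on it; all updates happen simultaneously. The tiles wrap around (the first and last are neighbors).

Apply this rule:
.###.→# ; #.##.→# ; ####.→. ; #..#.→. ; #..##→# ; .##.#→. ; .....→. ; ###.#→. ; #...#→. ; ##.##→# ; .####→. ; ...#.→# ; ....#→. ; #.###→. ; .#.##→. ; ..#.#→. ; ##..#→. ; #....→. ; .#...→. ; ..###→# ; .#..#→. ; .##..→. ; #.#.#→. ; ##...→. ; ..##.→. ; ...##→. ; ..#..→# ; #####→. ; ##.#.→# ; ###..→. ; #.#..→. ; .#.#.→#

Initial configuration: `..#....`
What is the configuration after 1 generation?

.##....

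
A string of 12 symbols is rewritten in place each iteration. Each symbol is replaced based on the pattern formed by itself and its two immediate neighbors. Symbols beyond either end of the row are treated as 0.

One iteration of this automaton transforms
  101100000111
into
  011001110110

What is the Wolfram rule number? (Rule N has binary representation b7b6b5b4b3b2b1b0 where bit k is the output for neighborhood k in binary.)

position 10: 111 → 1  (bit 7 = 1)
position 3: 110 → 0  (bit 6 = 0)
position 1: 101 → 1  (bit 5 = 1)
position 4: 100 → 0  (bit 4 = 0)
position 2: 011 → 1  (bit 3 = 1)
position 0: 010 → 0  (bit 2 = 0)
position 8: 001 → 0  (bit 1 = 0)
position 5: 000 → 1  (bit 0 = 1)
bits b7..b0 = 10101001 = 169

169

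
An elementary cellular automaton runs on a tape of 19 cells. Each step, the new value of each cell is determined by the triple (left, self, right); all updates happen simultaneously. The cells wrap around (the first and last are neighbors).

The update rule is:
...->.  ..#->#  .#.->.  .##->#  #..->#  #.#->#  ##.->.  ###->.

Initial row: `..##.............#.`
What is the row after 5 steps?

#.#.#.#.#...#.#.##.

.##.#...........#.#
##.#.#.........#.#.
#.#.#.#.......#.#.#
.#.#.#.#.....#.#.##
#.#.#.#.#...#.#.##.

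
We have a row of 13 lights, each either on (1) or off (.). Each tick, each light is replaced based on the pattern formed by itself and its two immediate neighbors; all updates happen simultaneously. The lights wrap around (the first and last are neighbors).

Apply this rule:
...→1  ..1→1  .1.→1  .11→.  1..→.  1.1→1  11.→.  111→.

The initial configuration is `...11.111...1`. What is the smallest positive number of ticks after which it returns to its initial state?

26

tick 1: .11..1....111
tick 2: 1...11.111...
tick 3: 1.11..1....11
tick 4: .1...11.111..
tick 5: 11.11..1....1
tick 6: ..1...11.111.
tick 7: 111.11..1....
tick 8: ...1...11.111
tick 9: .111.11..1...
tick 10: 1...1...11.11
tick 11: ..111.11..1..
tick 12: 11...1...11.1
tick 13: ...111.11..1.
tick 14: 111...1...11.
tick 15: ....111.11..1
tick 16: .111...1...11
tick 17: 1....111.11..
tick 18: 1.111...1...1
tick 19: .1....111.11.
tick 20: 11.111...1...
tick 21: ..1....111.11
tick 22: .11.111...1..
tick 23: 1..1....111.1
tick 24: ..11.111...1.
tick 25: 11..1....111.
tick 26: ...11.111...1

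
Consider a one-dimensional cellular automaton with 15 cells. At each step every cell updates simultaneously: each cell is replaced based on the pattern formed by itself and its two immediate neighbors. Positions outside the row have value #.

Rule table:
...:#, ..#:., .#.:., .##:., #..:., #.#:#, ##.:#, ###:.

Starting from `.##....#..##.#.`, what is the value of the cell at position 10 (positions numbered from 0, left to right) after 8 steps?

step 1: #.#.##.....##.#
step 2: ##.#.#.###..##.
step 3: .##.#.#..#...##
step 4: #.##.#.....#...
step 5: ##.##..###...#.
step 6: .##.#....#.#..#
step 7: #.##..##..#....
step 8: ##.#...#....##.
position 10 holds .

.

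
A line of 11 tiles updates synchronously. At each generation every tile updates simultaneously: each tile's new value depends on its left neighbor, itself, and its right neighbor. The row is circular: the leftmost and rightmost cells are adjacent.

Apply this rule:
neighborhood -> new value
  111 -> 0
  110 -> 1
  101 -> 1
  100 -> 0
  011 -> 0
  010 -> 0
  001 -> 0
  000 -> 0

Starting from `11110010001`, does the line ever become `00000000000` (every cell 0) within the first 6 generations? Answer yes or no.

generation 1: 00010000000
generation 2: 00000000000
all cells are 0 at generation 2

yes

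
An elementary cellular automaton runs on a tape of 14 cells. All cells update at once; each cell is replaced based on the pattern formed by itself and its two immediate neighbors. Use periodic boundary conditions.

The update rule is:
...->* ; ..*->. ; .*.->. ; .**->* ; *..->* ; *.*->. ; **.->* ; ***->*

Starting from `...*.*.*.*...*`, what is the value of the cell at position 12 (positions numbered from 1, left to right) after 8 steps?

**........**..
*********.***.
*********.***.  (fixed point — unchanged through step 8)
position 12 holds *

*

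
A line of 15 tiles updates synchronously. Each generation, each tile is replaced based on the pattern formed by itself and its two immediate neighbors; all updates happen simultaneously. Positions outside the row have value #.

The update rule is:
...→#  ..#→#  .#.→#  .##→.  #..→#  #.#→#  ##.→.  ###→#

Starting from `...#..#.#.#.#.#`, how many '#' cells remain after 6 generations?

13

##############.
#############.#
############.#.
###########.###
##########.#.##
#########.###.#
count of #: 13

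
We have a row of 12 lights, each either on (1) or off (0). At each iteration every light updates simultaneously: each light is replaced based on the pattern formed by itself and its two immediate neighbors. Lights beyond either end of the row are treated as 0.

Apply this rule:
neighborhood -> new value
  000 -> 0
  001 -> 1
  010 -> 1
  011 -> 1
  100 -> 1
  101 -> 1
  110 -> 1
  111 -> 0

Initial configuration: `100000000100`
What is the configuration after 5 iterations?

100000110011

110000001110
111000011011
101100111111
111111100001
100000110011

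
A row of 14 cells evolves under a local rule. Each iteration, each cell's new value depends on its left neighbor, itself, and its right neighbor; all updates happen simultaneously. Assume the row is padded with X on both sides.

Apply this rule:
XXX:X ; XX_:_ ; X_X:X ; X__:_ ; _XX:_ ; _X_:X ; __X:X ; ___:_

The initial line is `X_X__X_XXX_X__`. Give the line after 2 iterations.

iteration 1: _XX_XXX_X_XX_X
iteration 2: X__X_X_XXX__X_

X__X_X_XXX__X_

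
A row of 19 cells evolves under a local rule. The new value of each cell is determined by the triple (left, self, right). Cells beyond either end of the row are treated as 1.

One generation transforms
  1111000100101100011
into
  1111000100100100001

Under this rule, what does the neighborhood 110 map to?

At position 3 the neighborhood is 110; the next row has 1 there.

1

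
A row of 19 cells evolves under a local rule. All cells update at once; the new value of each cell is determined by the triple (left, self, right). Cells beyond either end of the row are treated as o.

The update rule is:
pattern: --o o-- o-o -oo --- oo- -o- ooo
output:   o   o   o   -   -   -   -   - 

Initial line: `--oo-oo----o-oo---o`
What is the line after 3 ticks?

tick 1: oo--o--o--o-o--o-o-
tick 2: --oo-oo-oo-o-oo-o-o
tick 3: oo--o--o--o-o--o-o-

oo--o--o--o-o--o-o-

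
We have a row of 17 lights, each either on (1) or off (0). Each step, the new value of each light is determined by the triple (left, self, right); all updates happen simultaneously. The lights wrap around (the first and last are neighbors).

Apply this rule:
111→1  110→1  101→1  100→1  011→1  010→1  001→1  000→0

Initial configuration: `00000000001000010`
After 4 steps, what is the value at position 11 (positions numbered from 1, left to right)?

1

00000000011100111
10000000111111111
11000001111111111
11100011111111111
position 11 holds 1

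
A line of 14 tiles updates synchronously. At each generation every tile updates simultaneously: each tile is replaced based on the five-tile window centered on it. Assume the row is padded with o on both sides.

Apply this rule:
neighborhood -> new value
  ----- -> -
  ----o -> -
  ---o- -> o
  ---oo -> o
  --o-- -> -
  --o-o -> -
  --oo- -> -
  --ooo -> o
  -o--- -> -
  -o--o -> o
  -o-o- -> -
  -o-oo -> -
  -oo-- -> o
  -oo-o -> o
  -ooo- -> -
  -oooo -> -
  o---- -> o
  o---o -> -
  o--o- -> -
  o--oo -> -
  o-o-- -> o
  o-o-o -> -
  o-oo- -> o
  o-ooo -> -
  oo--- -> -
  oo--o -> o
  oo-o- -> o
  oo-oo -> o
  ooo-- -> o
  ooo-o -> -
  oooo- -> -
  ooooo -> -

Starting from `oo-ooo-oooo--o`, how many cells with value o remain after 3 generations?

--o---o---oo-o
o----o---o-oo-
o-o-o---o--ooo
count of o: 7

7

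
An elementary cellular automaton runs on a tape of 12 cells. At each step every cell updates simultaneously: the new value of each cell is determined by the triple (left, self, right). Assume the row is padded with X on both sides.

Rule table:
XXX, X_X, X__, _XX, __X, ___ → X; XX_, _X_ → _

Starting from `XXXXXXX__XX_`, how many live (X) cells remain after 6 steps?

XXXXXX_XXX_X
XXXXX_XXX_XX
XXXX_XXX_XXX
XXX_XXX_XXXX
XX_XXX_XXXXX
X_XXX_XXXXXX
count of X: 10

10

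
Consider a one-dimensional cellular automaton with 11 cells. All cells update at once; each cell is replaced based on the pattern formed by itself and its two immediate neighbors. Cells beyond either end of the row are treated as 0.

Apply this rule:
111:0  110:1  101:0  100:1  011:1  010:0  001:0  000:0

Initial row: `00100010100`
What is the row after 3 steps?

00000100000

step 1: 00010000010
step 2: 00001000001
step 3: 00000100000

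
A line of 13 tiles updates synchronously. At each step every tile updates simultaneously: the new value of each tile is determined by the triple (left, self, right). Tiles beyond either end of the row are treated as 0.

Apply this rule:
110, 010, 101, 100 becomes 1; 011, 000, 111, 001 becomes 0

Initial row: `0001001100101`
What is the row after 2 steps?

0001100110111
0000110011001

0000110011001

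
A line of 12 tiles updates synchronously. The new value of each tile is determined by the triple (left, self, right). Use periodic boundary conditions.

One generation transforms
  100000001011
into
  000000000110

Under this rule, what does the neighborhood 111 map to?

0

At position 11 the neighborhood is 111; the next row has 0 there.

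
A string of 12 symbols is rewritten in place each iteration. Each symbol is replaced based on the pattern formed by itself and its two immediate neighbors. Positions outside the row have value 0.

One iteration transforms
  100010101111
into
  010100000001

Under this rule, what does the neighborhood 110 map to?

1

At position 11 the neighborhood is 110; the next row has 1 there.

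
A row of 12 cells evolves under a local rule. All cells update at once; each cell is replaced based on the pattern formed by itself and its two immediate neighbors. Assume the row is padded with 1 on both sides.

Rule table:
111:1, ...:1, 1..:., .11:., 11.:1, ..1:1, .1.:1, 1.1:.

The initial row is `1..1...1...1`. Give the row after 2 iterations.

iteration 1: 1.11.111.11.
iteration 2: 1..1..11..1.

1..1..11..1.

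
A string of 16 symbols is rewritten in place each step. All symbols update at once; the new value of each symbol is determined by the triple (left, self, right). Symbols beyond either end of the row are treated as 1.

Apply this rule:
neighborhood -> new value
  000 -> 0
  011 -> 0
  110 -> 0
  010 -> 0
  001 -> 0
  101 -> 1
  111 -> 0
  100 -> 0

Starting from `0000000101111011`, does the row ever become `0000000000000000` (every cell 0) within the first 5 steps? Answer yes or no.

yes

0000000010000100
0000000000000000
all cells are 0 at step 2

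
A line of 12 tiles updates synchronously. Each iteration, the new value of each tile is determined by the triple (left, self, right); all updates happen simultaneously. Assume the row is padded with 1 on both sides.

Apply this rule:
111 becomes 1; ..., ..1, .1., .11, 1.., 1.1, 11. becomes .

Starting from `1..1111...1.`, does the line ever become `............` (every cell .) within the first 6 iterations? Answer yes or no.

iteration 1: ....11......
iteration 2: ............
all cells are . at iteration 2

yes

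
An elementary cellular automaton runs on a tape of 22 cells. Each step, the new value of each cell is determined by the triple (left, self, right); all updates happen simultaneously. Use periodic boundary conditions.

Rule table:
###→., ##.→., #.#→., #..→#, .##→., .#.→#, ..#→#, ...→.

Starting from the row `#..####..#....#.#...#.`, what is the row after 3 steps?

..######..#..#........

step 1: ###....####..##.##.##.
step 2: ...#..#....##.........
step 3: ..######..#..#........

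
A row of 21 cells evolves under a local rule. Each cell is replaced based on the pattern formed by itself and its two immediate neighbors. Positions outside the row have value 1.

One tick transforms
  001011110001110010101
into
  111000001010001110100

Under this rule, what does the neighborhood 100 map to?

At position 0 the neighborhood is 100; the next row has 1 there.

1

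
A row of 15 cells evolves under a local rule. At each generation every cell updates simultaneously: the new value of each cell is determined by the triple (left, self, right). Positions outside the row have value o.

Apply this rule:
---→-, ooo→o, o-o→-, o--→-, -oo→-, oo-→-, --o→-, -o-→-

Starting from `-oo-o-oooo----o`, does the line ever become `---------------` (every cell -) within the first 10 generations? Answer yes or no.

-------oo------
---------------
all cells are - at generation 2

yes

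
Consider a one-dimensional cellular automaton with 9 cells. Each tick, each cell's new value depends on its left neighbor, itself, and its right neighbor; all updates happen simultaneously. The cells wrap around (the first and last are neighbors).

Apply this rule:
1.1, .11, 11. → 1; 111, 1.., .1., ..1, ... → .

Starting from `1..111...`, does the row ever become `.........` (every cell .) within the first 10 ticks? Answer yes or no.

yes

...1.1...
....1....
.........
all cells are . at tick 3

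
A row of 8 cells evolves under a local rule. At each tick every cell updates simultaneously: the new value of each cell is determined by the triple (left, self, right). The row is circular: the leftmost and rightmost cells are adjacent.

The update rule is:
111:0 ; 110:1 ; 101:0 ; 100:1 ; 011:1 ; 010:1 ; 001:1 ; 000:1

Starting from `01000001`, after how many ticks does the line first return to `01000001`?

tick 1: 01111111
tick 2: 01000001

2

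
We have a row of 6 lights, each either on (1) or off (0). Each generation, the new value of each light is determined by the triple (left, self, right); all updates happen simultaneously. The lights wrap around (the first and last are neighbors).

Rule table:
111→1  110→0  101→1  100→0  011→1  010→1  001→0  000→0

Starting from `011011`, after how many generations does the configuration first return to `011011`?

generation 1: 110110
generation 2: 101101
generation 3: 011011

3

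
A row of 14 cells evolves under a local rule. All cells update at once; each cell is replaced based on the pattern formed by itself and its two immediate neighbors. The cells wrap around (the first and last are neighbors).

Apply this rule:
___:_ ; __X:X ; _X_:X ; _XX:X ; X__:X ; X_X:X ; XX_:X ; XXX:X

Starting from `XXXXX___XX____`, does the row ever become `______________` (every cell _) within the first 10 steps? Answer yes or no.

XXXXXX_XXXX__X
XXXXXXXXXXXXXX
XXXXXXXXXXXXXX  (fixed point — unchanged through step 10)
step 10 is XXXXXXXXXXXXXX, still not uniform _

no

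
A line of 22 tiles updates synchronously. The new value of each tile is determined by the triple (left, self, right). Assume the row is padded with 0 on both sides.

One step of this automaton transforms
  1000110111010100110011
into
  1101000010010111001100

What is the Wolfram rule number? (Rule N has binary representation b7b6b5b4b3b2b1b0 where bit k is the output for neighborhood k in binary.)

position 8: 111 → 1  (bit 7 = 1)
position 5: 110 → 0  (bit 6 = 0)
position 6: 101 → 0  (bit 5 = 0)
position 1: 100 → 1  (bit 4 = 1)
position 4: 011 → 0  (bit 3 = 0)
position 0: 010 → 1  (bit 2 = 1)
position 3: 001 → 1  (bit 1 = 1)
position 2: 000 → 0  (bit 0 = 0)
bits b7..b0 = 10010110 = 150

150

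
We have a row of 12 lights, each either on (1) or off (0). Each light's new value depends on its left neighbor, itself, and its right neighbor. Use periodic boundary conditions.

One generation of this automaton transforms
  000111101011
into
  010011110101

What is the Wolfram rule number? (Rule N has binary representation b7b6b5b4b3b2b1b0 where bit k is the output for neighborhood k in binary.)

225

position 4: 111 → 1  (bit 7 = 1)
position 6: 110 → 1  (bit 6 = 1)
position 7: 101 → 1  (bit 5 = 1)
position 0: 100 → 0  (bit 4 = 0)
position 3: 011 → 0  (bit 3 = 0)
position 8: 010 → 0  (bit 2 = 0)
position 2: 001 → 0  (bit 1 = 0)
position 1: 000 → 1  (bit 0 = 1)
bits b7..b0 = 11100001 = 225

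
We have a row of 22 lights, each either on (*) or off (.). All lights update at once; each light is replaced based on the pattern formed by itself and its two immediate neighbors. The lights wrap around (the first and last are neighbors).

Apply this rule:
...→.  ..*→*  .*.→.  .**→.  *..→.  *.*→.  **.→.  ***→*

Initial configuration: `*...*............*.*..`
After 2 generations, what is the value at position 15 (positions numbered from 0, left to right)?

...*............*....*
..*............*....*.
position 15 holds *

*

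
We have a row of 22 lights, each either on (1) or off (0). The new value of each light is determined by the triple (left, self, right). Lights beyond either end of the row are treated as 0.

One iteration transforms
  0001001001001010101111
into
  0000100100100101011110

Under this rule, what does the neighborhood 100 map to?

At position 4 the neighborhood is 100; the next row has 1 there.

1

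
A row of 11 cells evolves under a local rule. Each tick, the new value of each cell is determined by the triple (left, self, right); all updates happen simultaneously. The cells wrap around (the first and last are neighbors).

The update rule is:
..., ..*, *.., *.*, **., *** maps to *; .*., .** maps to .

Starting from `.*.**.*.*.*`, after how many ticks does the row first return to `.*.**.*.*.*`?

*.*.**.*.*.
.*.*.**.*.*
*.*.*.**.*.
.*.*.*.**.*
*.*.*.*.**.
.*.*.*.*.**
*.*.*.*.*.*
**.*.*.*.*.
.**.*.*.*.*
*.**.*.*.*.
.*.**.*.*.*

11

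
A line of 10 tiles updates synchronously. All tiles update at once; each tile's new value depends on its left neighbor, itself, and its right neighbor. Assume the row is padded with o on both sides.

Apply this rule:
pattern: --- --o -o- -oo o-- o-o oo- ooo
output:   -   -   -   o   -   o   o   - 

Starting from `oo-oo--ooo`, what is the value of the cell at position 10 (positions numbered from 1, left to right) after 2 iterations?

-oooo--o--
oo--o-----
position 10 holds -

-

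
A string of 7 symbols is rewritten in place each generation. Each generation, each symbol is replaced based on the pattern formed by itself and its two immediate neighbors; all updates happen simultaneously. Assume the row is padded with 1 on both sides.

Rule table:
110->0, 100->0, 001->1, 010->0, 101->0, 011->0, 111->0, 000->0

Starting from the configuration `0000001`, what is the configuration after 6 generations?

0000010
0000100
0001001
0010010
0100100
0001001

0001001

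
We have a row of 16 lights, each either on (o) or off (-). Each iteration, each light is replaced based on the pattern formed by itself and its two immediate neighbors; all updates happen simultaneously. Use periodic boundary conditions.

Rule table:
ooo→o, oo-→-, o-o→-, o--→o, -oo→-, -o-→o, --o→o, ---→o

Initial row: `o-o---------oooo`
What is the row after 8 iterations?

--oooooooooo-ooo
oo-oooooooo---o-
----oooooo-oooo-
oooo-oooo---oo-o
ooo---oo-ooo----
-o-ooo----o-oooo
-o--o-ooooo--oo-
ooooo--ooo-oo--o

ooooo--ooo-oo--o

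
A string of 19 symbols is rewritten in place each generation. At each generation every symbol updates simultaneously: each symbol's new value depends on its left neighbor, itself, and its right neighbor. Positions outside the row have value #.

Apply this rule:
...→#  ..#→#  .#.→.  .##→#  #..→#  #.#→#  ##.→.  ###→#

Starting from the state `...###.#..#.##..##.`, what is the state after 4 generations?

#####.#.##.##.###.#
####.#.##.##.###.##
###.#.##.##.###.###
##.#.##.##.###.####

##.#.##.##.###.####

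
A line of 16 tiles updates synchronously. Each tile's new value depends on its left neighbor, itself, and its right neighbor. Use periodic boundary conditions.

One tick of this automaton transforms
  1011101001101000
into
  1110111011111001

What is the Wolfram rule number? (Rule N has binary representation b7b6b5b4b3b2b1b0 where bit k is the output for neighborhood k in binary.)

position 3: 111 → 0  (bit 7 = 0)
position 4: 110 → 1  (bit 6 = 1)
position 1: 101 → 1  (bit 5 = 1)
position 7: 100 → 0  (bit 4 = 0)
position 2: 011 → 1  (bit 3 = 1)
position 0: 010 → 1  (bit 2 = 1)
position 8: 001 → 1  (bit 1 = 1)
position 14: 000 → 0  (bit 0 = 0)
bits b7..b0 = 01101110 = 110

110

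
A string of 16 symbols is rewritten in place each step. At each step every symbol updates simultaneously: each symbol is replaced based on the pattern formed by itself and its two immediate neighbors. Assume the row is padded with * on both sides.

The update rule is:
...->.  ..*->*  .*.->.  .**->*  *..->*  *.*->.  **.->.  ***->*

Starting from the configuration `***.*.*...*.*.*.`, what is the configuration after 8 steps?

**.....*.*......
*.*...*...*....*
...*.*.*.*.*..**
*.*.........****
...*.......*****
*.*.*.....******
.....*...*******
*...*.*.********

*...*.*.********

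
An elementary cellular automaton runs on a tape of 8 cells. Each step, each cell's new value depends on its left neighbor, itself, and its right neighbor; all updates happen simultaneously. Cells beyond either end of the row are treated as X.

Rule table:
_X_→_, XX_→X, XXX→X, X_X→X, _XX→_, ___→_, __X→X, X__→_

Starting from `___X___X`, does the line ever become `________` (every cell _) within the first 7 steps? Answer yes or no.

step 1: __X___X_
step 2: _X___X_X
step 3: X___X_X_
step 4: X__X_X_X
step 5: X_X_X_X_
step 6: XX_X_X_X
step 7: XXX_X_X_
step 7 is XXX_X_X_, still not uniform _

no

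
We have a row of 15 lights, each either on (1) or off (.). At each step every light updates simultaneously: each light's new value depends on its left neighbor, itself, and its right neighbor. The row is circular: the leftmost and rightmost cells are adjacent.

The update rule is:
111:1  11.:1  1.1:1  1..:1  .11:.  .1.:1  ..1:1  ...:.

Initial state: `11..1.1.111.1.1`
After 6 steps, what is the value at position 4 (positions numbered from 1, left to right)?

11111111.11111.
.11111111.11111
1.11111111.1111
11.11111111.111
111.11111111.11
1111.11111111.1
position 4 holds 1

1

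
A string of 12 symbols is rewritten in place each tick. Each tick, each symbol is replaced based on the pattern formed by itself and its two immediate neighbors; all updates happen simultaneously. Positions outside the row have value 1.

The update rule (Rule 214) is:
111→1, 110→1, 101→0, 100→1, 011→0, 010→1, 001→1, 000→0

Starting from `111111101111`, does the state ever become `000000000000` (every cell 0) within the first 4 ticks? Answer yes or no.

111111100111
111111111011
111111111001
111111111110
tick 4 is 111111111110, still not uniform 0

no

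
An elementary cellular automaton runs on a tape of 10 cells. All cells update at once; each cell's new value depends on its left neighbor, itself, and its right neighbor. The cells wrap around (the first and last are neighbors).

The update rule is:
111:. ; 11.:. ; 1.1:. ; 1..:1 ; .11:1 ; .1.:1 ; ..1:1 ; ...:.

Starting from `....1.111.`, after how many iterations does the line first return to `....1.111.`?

15

...11.1..1
1.11..1111
..1.111...
.11.1..1..
11..11111.
1.111.....
1.1..1...1
..11111.11
111.....1.
1..1...11.
11111.11..
1.....1.11
.1...11.1.
111.11..11
....1.111.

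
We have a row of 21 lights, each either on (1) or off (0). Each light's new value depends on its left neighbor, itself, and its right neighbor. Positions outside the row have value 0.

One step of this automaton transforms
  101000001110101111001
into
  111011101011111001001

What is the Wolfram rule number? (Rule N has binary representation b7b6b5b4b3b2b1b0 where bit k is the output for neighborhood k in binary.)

109

position 9: 111 → 0  (bit 7 = 0)
position 10: 110 → 1  (bit 6 = 1)
position 1: 101 → 1  (bit 5 = 1)
position 3: 100 → 0  (bit 4 = 0)
position 8: 011 → 1  (bit 3 = 1)
position 0: 010 → 1  (bit 2 = 1)
position 7: 001 → 0  (bit 1 = 0)
position 4: 000 → 1  (bit 0 = 1)
bits b7..b0 = 01101101 = 109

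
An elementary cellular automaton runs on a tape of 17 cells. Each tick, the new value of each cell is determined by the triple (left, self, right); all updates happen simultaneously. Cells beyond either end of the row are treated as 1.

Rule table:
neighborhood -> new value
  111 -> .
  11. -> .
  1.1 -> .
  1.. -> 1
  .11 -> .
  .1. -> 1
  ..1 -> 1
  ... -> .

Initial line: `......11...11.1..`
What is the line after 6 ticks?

.11...1...1...11.

tick 1: 1....1..1.1...111
tick 2: .1..11111.11.1...
tick 3: .111.........11.1
tick 4: ....1.......1....
tick 5: 1..111.....111..1
tick 6: .11...1...1...11.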